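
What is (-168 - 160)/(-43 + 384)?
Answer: -328/341 ≈ -0.96188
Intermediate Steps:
(-168 - 160)/(-43 + 384) = -328/341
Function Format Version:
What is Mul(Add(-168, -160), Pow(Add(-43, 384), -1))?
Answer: Rational(-328, 341) ≈ -0.96188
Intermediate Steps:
Mul(Add(-168, -160), Pow(Add(-43, 384), -1)) = Mul(-328, Pow(341, -1)) = Mul(-328, Rational(1, 341)) = Rational(-328, 341)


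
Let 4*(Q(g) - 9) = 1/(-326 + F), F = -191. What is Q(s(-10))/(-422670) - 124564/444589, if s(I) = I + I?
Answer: -108887369685719/388607046678840 ≈ -0.28020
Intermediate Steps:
s(I) = 2*I
Q(g) = 18611/2068 (Q(g) = 9 + 1/(4*(-326 - 191)) = 9 + (¼)/(-517) = 9 + (¼)*(-1/517) = 9 - 1/2068 = 18611/2068)
Q(s(-10))/(-422670) - 124564/444589 = (18611/2068)/(-422670) - 124564/444589 = (18611/2068)*(-1/422670) - 124564*1/444589 = -18611/874081560 - 124564/444589 = -108887369685719/388607046678840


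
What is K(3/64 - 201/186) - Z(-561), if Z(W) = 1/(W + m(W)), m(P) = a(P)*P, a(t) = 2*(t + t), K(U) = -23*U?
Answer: 59358868895/2496512832 ≈ 23.777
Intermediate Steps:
a(t) = 4*t (a(t) = 2*(2*t) = 4*t)
m(P) = 4*P**2 (m(P) = (4*P)*P = 4*P**2)
Z(W) = 1/(W + 4*W**2)
K(3/64 - 201/186) - Z(-561) = -23*(3/64 - 201/186) - 1/((-561)*(1 + 4*(-561))) = -23*(3*(1/64) - 201*1/186) - (-1)/(561*(1 - 2244)) = -23*(3/64 - 67/62) - (-1)/(561*(-2243)) = -23*(-2051/1984) - (-1)*(-1)/(561*2243) = 47173/1984 - 1*1/1258323 = 47173/1984 - 1/1258323 = 59358868895/2496512832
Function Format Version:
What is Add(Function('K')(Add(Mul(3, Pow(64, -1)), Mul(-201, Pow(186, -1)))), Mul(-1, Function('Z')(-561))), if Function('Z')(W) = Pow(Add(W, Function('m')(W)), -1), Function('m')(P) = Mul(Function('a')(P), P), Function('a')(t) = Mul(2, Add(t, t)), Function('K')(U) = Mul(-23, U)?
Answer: Rational(59358868895, 2496512832) ≈ 23.777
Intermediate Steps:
Function('a')(t) = Mul(4, t) (Function('a')(t) = Mul(2, Mul(2, t)) = Mul(4, t))
Function('m')(P) = Mul(4, Pow(P, 2)) (Function('m')(P) = Mul(Mul(4, P), P) = Mul(4, Pow(P, 2)))
Function('Z')(W) = Pow(Add(W, Mul(4, Pow(W, 2))), -1)
Add(Function('K')(Add(Mul(3, Pow(64, -1)), Mul(-201, Pow(186, -1)))), Mul(-1, Function('Z')(-561))) = Add(Mul(-23, Add(Mul(3, Pow(64, -1)), Mul(-201, Pow(186, -1)))), Mul(-1, Mul(Pow(-561, -1), Pow(Add(1, Mul(4, -561)), -1)))) = Add(Mul(-23, Add(Mul(3, Rational(1, 64)), Mul(-201, Rational(1, 186)))), Mul(-1, Mul(Rational(-1, 561), Pow(Add(1, -2244), -1)))) = Add(Mul(-23, Add(Rational(3, 64), Rational(-67, 62))), Mul(-1, Mul(Rational(-1, 561), Pow(-2243, -1)))) = Add(Mul(-23, Rational(-2051, 1984)), Mul(-1, Mul(Rational(-1, 561), Rational(-1, 2243)))) = Add(Rational(47173, 1984), Mul(-1, Rational(1, 1258323))) = Add(Rational(47173, 1984), Rational(-1, 1258323)) = Rational(59358868895, 2496512832)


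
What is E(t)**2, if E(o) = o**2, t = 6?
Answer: 1296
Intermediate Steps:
E(t)**2 = (6**2)**2 = 36**2 = 1296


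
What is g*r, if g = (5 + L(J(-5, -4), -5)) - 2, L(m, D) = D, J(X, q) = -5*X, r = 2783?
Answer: -5566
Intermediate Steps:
g = -2 (g = (5 - 5) - 2 = 0 - 2 = -2)
g*r = -2*2783 = -5566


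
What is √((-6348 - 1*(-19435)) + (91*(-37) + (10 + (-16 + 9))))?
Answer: √9723 ≈ 98.605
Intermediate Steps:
√((-6348 - 1*(-19435)) + (91*(-37) + (10 + (-16 + 9)))) = √((-6348 + 19435) + (-3367 + (10 - 7))) = √(13087 + (-3367 + 3)) = √(13087 - 3364) = √9723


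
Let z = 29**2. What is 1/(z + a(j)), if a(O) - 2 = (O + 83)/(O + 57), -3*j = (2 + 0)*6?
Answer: 53/44758 ≈ 0.0011841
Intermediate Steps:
j = -4 (j = -(2 + 0)*6/3 = -2*6/3 = -1/3*12 = -4)
a(O) = 2 + (83 + O)/(57 + O) (a(O) = 2 + (O + 83)/(O + 57) = 2 + (83 + O)/(57 + O))
z = 841
1/(z + a(j)) = 1/(841 + (197 + 3*(-4))/(57 - 4)) = 1/(841 + (197 - 12)/53) = 1/(841 + (1/53)*185) = 1/(841 + 185/53) = 1/(44758/53) = 53/44758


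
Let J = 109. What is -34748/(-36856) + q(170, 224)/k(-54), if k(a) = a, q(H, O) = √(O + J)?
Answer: 511/542 - √37/18 ≈ 0.60487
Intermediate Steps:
q(H, O) = √(109 + O) (q(H, O) = √(O + 109) = √(109 + O))
-34748/(-36856) + q(170, 224)/k(-54) = -34748/(-36856) + √(109 + 224)/(-54) = -34748*(-1/36856) + √333*(-1/54) = 511/542 + (3*√37)*(-1/54) = 511/542 - √37/18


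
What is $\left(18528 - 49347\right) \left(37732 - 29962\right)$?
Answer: $-239463630$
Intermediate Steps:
$\left(18528 - 49347\right) \left(37732 - 29962\right) = \left(-30819\right) 7770 = -239463630$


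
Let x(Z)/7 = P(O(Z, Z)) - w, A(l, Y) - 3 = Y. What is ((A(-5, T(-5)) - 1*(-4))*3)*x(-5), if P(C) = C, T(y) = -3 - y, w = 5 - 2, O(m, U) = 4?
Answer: 189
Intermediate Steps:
w = 3
A(l, Y) = 3 + Y
x(Z) = 7 (x(Z) = 7*(4 - 1*3) = 7*(4 - 3) = 7*1 = 7)
((A(-5, T(-5)) - 1*(-4))*3)*x(-5) = (((3 + (-3 - 1*(-5))) - 1*(-4))*3)*7 = (((3 + (-3 + 5)) + 4)*3)*7 = (((3 + 2) + 4)*3)*7 = ((5 + 4)*3)*7 = (9*3)*7 = 27*7 = 189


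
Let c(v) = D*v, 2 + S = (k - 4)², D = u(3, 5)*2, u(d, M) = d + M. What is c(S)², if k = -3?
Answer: 565504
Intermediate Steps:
u(d, M) = M + d
D = 16 (D = (5 + 3)*2 = 8*2 = 16)
S = 47 (S = -2 + (-3 - 4)² = -2 + (-7)² = -2 + 49 = 47)
c(v) = 16*v
c(S)² = (16*47)² = 752² = 565504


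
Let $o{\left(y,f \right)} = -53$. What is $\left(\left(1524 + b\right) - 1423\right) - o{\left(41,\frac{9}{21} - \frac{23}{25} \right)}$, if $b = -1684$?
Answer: $-1530$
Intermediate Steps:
$\left(\left(1524 + b\right) - 1423\right) - o{\left(41,\frac{9}{21} - \frac{23}{25} \right)} = \left(\left(1524 - 1684\right) - 1423\right) - -53 = \left(-160 - 1423\right) + 53 = -1583 + 53 = -1530$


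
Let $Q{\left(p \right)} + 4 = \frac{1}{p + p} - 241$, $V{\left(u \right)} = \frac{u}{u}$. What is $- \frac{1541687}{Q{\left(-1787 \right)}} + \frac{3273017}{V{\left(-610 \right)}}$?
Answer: $\frac{2871465138065}{875631} \approx 3.2793 \cdot 10^{6}$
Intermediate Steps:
$V{\left(u \right)} = 1$
$Q{\left(p \right)} = -245 + \frac{1}{2 p}$ ($Q{\left(p \right)} = -4 + \left(\frac{1}{p + p} - 241\right) = -4 - \left(241 - \frac{1}{2 p}\right) = -245 + \frac{1}{2 p}$)
$- \frac{1541687}{Q{\left(-1787 \right)}} + \frac{3273017}{V{\left(-610 \right)}} = - \frac{1541687}{-245 + \frac{1}{2 \left(-1787\right)}} + \frac{3273017}{1} = - \frac{1541687}{-245 + \frac{1}{2} \left(- \frac{1}{1787}\right)} + 3273017 \cdot 1 = - \frac{1541687}{-245 - \frac{1}{3574}} + 3273017 = - \frac{1541687}{- \frac{875631}{3574}} + 3273017 = \left(-1541687\right) \left(- \frac{3574}{875631}\right) + 3273017 = \frac{5509989338}{875631} + 3273017 = \frac{2871465138065}{875631}$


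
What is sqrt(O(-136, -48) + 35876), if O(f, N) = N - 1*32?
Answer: 2*sqrt(8949) ≈ 189.20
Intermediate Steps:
O(f, N) = -32 + N (O(f, N) = N - 32 = -32 + N)
sqrt(O(-136, -48) + 35876) = sqrt((-32 - 48) + 35876) = sqrt(-80 + 35876) = sqrt(35796) = 2*sqrt(8949)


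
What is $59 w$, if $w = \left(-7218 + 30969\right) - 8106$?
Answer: $923055$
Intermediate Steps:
$w = 15645$ ($w = 23751 - 8106 = 15645$)
$59 w = 59 \cdot 15645 = 923055$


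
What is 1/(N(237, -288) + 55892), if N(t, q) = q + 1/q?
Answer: 288/16013951 ≈ 1.7984e-5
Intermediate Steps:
1/(N(237, -288) + 55892) = 1/((-288 + 1/(-288)) + 55892) = 1/((-288 - 1/288) + 55892) = 1/(-82945/288 + 55892) = 1/(16013951/288) = 288/16013951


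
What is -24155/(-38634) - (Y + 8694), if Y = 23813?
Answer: -1255851283/38634 ≈ -32506.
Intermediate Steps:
-24155/(-38634) - (Y + 8694) = -24155/(-38634) - (23813 + 8694) = -24155*(-1/38634) - 1*32507 = 24155/38634 - 32507 = -1255851283/38634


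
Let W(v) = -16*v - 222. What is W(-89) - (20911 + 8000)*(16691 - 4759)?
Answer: -344964850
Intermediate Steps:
W(v) = -222 - 16*v
W(-89) - (20911 + 8000)*(16691 - 4759) = (-222 - 16*(-89)) - (20911 + 8000)*(16691 - 4759) = (-222 + 1424) - 28911*11932 = 1202 - 1*344966052 = 1202 - 344966052 = -344964850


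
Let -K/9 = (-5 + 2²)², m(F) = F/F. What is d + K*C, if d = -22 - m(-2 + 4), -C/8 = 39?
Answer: 2785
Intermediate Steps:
C = -312 (C = -8*39 = -312)
m(F) = 1
K = -9 (K = -9*(-5 + 2²)² = -9*(-5 + 4)² = -9*(-1)² = -9*1 = -9)
d = -23 (d = -22 - 1*1 = -22 - 1 = -23)
d + K*C = -23 - 9*(-312) = -23 + 2808 = 2785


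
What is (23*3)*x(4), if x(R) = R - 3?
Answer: 69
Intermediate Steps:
x(R) = -3 + R
(23*3)*x(4) = (23*3)*(-3 + 4) = 69*1 = 69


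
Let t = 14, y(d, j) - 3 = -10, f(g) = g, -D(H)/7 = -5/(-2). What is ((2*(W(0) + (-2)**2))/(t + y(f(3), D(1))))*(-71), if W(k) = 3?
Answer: -142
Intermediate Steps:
D(H) = -35/2 (D(H) = -(-35)/(-2) = -(-35)*(-1)/2 = -7*5/2 = -35/2)
y(d, j) = -7 (y(d, j) = 3 - 10 = -7)
((2*(W(0) + (-2)**2))/(t + y(f(3), D(1))))*(-71) = ((2*(3 + (-2)**2))/(14 - 7))*(-71) = ((2*(3 + 4))/7)*(-71) = ((2*7)*(1/7))*(-71) = (14*(1/7))*(-71) = 2*(-71) = -142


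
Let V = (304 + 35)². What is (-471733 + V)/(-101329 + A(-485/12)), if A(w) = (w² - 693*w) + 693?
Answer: 51380928/10223099 ≈ 5.0260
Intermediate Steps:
A(w) = 693 + w² - 693*w
V = 114921 (V = 339² = 114921)
(-471733 + V)/(-101329 + A(-485/12)) = (-471733 + 114921)/(-101329 + (693 + (-485/12)² - (-336105)/12)) = -356812/(-101329 + (693 + (-485*1/12)² - (-336105)/12)) = -356812/(-101329 + (693 + (-485/12)² - 693*(-485/12))) = -356812/(-101329 + (693 + 235225/144 + 112035/4)) = -356812/(-101329 + 4368277/144) = -356812/(-10223099/144) = -356812*(-144/10223099) = 51380928/10223099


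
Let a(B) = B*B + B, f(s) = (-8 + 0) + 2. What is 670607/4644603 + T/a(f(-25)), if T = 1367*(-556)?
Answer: -588353280191/23223015 ≈ -25335.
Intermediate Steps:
f(s) = -6 (f(s) = -8 + 2 = -6)
T = -760052
a(B) = B + B**2 (a(B) = B**2 + B = B + B**2)
670607/4644603 + T/a(f(-25)) = 670607/4644603 - 760052*(-1/(6*(1 - 6))) = 670607*(1/4644603) - 760052/((-6*(-5))) = 670607/4644603 - 760052/30 = 670607/4644603 - 760052*1/30 = 670607/4644603 - 380026/15 = -588353280191/23223015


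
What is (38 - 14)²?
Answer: 576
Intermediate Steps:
(38 - 14)² = 24² = 576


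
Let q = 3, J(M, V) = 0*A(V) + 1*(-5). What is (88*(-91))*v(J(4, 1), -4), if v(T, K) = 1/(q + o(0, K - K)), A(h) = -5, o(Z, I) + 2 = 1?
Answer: -4004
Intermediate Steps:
o(Z, I) = -1 (o(Z, I) = -2 + 1 = -1)
J(M, V) = -5 (J(M, V) = 0*(-5) + 1*(-5) = 0 - 5 = -5)
v(T, K) = 1/2 (v(T, K) = 1/(3 - 1) = 1/2)
(88*(-91))*v(J(4, 1), -4) = (88*(-91))*(1/2) = -8008*1/2 = -4004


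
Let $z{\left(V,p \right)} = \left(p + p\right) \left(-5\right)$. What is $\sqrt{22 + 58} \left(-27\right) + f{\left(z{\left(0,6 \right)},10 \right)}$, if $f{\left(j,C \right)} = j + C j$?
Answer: $-660 - 108 \sqrt{5} \approx -901.5$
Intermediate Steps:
$z{\left(V,p \right)} = - 10 p$ ($z{\left(V,p \right)} = 2 p \left(-5\right) = - 10 p$)
$\sqrt{22 + 58} \left(-27\right) + f{\left(z{\left(0,6 \right)},10 \right)} = \sqrt{22 + 58} \left(-27\right) + \left(-10\right) 6 \left(1 + 10\right) = \sqrt{80} \left(-27\right) - 660 = 4 \sqrt{5} \left(-27\right) - 660 = - 108 \sqrt{5} - 660 = -660 - 108 \sqrt{5}$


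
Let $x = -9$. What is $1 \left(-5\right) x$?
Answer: $45$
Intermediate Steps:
$1 \left(-5\right) x = 1 \left(-5\right) \left(-9\right) = \left(-5\right) \left(-9\right) = 45$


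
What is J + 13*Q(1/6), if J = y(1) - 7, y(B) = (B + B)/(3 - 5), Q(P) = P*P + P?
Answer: -197/36 ≈ -5.4722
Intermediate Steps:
Q(P) = P + P² (Q(P) = P² + P = P + P²)
y(B) = -B (y(B) = (2*B)/(-2) = (2*B)*(-½) = -B)
J = -8 (J = -1*1 - 7 = -1 - 7 = -8)
J + 13*Q(1/6) = -8 + 13*((1 + 1/6)/6) = -8 + 13*((1 + ⅙)/6) = -8 + 13*((⅙)*(7/6)) = -8 + 13*(7/36) = -8 + 91/36 = -197/36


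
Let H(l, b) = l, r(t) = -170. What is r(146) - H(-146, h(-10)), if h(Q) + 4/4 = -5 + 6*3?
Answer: -24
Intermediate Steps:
h(Q) = 12 (h(Q) = -1 + (-5 + 6*3) = -1 + (-5 + 18) = -1 + 13 = 12)
r(146) - H(-146, h(-10)) = -170 - 1*(-146) = -170 + 146 = -24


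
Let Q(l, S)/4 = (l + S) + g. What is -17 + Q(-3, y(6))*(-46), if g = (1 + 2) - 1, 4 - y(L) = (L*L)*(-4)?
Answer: -27065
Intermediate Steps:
y(L) = 4 + 4*L² (y(L) = 4 - L*L*(-4) = 4 - L²*(-4) = 4 - (-4)*L² = 4 + 4*L²)
g = 2 (g = 3 - 1 = 2)
Q(l, S) = 8 + 4*S + 4*l (Q(l, S) = 4*((l + S) + 2) = 4*((S + l) + 2) = 4*(2 + S + l) = 8 + 4*S + 4*l)
-17 + Q(-3, y(6))*(-46) = -17 + (8 + 4*(4 + 4*6²) + 4*(-3))*(-46) = -17 + (8 + 4*(4 + 4*36) - 12)*(-46) = -17 + (8 + 4*(4 + 144) - 12)*(-46) = -17 + (8 + 4*148 - 12)*(-46) = -17 + (8 + 592 - 12)*(-46) = -17 + 588*(-46) = -17 - 27048 = -27065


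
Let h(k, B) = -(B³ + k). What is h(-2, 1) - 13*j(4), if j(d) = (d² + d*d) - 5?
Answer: -350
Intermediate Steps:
h(k, B) = -k - B³ (h(k, B) = -(k + B³) = -k - B³)
j(d) = -5 + 2*d² (j(d) = (d² + d²) - 5 = 2*d² - 5 = -5 + 2*d²)
h(-2, 1) - 13*j(4) = (-1*(-2) - 1*1³) - 13*(-5 + 2*4²) = (2 - 1*1) - 13*(-5 + 2*16) = (2 - 1) - 13*(-5 + 32) = 1 - 13*27 = 1 - 351 = -350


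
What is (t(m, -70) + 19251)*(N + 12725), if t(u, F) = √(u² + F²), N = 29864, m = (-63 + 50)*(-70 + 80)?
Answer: 819880839 + 425890*√218 ≈ 8.2617e+8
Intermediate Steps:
m = -130 (m = -13*10 = -130)
t(u, F) = √(F² + u²)
(t(m, -70) + 19251)*(N + 12725) = (√((-70)² + (-130)²) + 19251)*(29864 + 12725) = (√(4900 + 16900) + 19251)*42589 = (√21800 + 19251)*42589 = (10*√218 + 19251)*42589 = (19251 + 10*√218)*42589 = 819880839 + 425890*√218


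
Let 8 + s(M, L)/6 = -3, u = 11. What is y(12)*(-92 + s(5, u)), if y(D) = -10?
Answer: 1580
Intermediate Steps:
s(M, L) = -66 (s(M, L) = -48 + 6*(-3) = -48 - 18 = -66)
y(12)*(-92 + s(5, u)) = -10*(-92 - 66) = -10*(-158) = 1580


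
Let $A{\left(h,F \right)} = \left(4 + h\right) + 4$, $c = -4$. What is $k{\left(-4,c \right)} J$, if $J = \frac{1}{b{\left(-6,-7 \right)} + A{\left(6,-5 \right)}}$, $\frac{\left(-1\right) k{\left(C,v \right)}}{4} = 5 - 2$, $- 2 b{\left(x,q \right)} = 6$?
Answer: $- \frac{12}{11} \approx -1.0909$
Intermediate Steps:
$b{\left(x,q \right)} = -3$ ($b{\left(x,q \right)} = \left(- \frac{1}{2}\right) 6 = -3$)
$k{\left(C,v \right)} = -12$ ($k{\left(C,v \right)} = - 4 \left(5 - 2\right) = \left(-4\right) 3 = -12$)
$A{\left(h,F \right)} = 8 + h$
$J = \frac{1}{11}$ ($J = \frac{1}{-3 + \left(8 + 6\right)} = \frac{1}{-3 + 14} = \frac{1}{11} \approx 0.090909$)
$k{\left(-4,c \right)} J = \left(-12\right) \frac{1}{11} = - \frac{12}{11}$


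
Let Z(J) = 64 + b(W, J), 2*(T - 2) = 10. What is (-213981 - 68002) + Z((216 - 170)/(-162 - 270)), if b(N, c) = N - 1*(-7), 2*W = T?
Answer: -563817/2 ≈ -2.8191e+5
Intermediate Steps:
T = 7 (T = 2 + (½)*10 = 2 + 5 = 7)
W = 7/2 (W = (½)*7 = 7/2 ≈ 3.5000)
b(N, c) = 7 + N (b(N, c) = N + 7 = 7 + N)
Z(J) = 149/2 (Z(J) = 64 + (7 + 7/2) = 64 + 21/2 = 149/2)
(-213981 - 68002) + Z((216 - 170)/(-162 - 270)) = (-213981 - 68002) + 149/2 = -281983 + 149/2 = -563817/2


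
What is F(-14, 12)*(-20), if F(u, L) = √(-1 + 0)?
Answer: -20*I ≈ -20.0*I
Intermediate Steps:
F(u, L) = I (F(u, L) = √(-1) = I)
F(-14, 12)*(-20) = I*(-20) = -20*I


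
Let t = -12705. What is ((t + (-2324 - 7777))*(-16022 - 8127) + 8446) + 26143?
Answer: 550776683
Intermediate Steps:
((t + (-2324 - 7777))*(-16022 - 8127) + 8446) + 26143 = ((-12705 + (-2324 - 7777))*(-16022 - 8127) + 8446) + 26143 = ((-12705 - 10101)*(-24149) + 8446) + 26143 = (-22806*(-24149) + 8446) + 26143 = (550742094 + 8446) + 26143 = 550750540 + 26143 = 550776683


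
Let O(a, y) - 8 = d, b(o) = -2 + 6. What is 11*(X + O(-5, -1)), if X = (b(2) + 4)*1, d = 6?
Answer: 242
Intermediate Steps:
b(o) = 4
X = 8 (X = (4 + 4)*1 = 8*1 = 8)
O(a, y) = 14 (O(a, y) = 8 + 6 = 14)
11*(X + O(-5, -1)) = 11*(8 + 14) = 11*22 = 242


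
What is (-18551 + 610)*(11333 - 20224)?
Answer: 159513431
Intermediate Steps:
(-18551 + 610)*(11333 - 20224) = -17941*(-8891) = 159513431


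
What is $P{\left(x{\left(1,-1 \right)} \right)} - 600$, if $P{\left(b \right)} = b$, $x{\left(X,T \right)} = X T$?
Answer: $-601$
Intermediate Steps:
$x{\left(X,T \right)} = T X$
$P{\left(x{\left(1,-1 \right)} \right)} - 600 = \left(-1\right) 1 - 600 = -1 - 600 = -601$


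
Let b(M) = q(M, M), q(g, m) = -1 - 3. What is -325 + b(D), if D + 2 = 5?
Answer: -329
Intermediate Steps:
D = 3 (D = -2 + 5 = 3)
q(g, m) = -4
b(M) = -4
-325 + b(D) = -325 - 4 = -329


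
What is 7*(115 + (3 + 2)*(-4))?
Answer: 665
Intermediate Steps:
7*(115 + (3 + 2)*(-4)) = 7*(115 + 5*(-4)) = 7*(115 - 20) = 7*95 = 665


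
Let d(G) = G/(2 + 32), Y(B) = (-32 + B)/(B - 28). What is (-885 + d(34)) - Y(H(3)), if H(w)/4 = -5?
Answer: -10621/12 ≈ -885.08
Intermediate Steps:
H(w) = -20 (H(w) = 4*(-5) = -20)
Y(B) = (-32 + B)/(-28 + B)
d(G) = G/34
(-885 + d(34)) - Y(H(3)) = (-885 + (1/34)*34) - (-32 - 20)/(-28 - 20) = (-885 + 1) - (-52)/(-48) = -884 - (-1)*(-52)/48 = -884 - 1*13/12 = -884 - 13/12 = -10621/12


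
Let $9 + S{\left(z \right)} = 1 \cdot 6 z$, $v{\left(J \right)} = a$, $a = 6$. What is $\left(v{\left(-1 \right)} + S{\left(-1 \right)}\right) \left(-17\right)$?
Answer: $153$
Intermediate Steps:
$v{\left(J \right)} = 6$
$S{\left(z \right)} = -9 + 6 z$ ($S{\left(z \right)} = -9 + 1 \cdot 6 z = -9 + 6 z$)
$\left(v{\left(-1 \right)} + S{\left(-1 \right)}\right) \left(-17\right) = \left(6 + \left(-9 + 6 \left(-1\right)\right)\right) \left(-17\right) = \left(6 - 15\right) \left(-17\right) = \left(-9\right) \left(-17\right) = 153$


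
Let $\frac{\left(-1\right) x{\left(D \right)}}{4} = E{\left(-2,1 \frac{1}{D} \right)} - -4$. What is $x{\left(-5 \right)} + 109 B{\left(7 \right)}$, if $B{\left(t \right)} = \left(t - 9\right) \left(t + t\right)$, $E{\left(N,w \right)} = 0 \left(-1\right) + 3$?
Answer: $-3080$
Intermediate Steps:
$E{\left(N,w \right)} = 3$ ($E{\left(N,w \right)} = 0 + 3 = 3$)
$B{\left(t \right)} = 2 t \left(-9 + t\right)$ ($B{\left(t \right)} = \left(-9 + t\right) 2 t = 2 t \left(-9 + t\right)$)
$x{\left(D \right)} = -28$ ($x{\left(D \right)} = - 4 \left(3 - -4\right) = - 4 \left(3 + 4\right) = \left(-4\right) 7 = -28$)
$x{\left(-5 \right)} + 109 B{\left(7 \right)} = -28 + 109 \cdot 2 \cdot 7 \left(-9 + 7\right) = -28 + 109 \cdot 2 \cdot 7 \left(-2\right) = -28 + 109 \left(-28\right) = -28 - 3052 = -3080$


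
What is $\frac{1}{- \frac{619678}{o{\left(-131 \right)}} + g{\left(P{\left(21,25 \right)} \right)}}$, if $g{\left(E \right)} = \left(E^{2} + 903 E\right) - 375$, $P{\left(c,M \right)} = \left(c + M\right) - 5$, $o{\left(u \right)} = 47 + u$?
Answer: $\frac{42}{1919657} \approx 2.1879 \cdot 10^{-5}$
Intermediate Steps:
$P{\left(c,M \right)} = -5 + M + c$ ($P{\left(c,M \right)} = \left(M + c\right) - 5 = -5 + M + c$)
$g{\left(E \right)} = -375 + E^{2} + 903 E$
$\frac{1}{- \frac{619678}{o{\left(-131 \right)}} + g{\left(P{\left(21,25 \right)} \right)}} = \frac{1}{- \frac{619678}{47 - 131} + \left(-375 + \left(-5 + 25 + 21\right)^{2} + 903 \left(-5 + 25 + 21\right)\right)} = \frac{1}{- \frac{619678}{-84} + \left(-375 + 41^{2} + 903 \cdot 41\right)} = \frac{1}{\left(-619678\right) \left(- \frac{1}{84}\right) + \left(-375 + 1681 + 37023\right)} = \frac{1}{\frac{309839}{42} + 38329} = \frac{1}{\frac{1919657}{42}} = \frac{42}{1919657}$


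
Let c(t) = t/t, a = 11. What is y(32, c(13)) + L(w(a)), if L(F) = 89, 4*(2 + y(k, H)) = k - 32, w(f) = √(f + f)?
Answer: 87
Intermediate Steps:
c(t) = 1
w(f) = √2*√f (w(f) = √(2*f) = √2*√f)
y(k, H) = -10 + k/4 (y(k, H) = -2 + (k - 32)/4 = -2 + (-32 + k)/4 = -2 + (-8 + k/4) = -10 + k/4)
y(32, c(13)) + L(w(a)) = (-10 + (¼)*32) + 89 = (-10 + 8) + 89 = -2 + 89 = 87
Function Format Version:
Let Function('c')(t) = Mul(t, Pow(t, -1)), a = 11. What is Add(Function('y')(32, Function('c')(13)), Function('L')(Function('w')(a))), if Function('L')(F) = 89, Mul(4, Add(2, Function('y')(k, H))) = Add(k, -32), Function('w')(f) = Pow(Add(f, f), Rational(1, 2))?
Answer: 87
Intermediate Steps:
Function('c')(t) = 1
Function('w')(f) = Mul(Pow(2, Rational(1, 2)), Pow(f, Rational(1, 2))) (Function('w')(f) = Pow(Mul(2, f), Rational(1, 2)) = Mul(Pow(2, Rational(1, 2)), Pow(f, Rational(1, 2))))
Function('y')(k, H) = Add(-10, Mul(Rational(1, 4), k)) (Function('y')(k, H) = Add(-2, Mul(Rational(1, 4), Add(k, -32))) = Add(-2, Mul(Rational(1, 4), Add(-32, k))) = Add(-2, Add(-8, Mul(Rational(1, 4), k))) = Add(-10, Mul(Rational(1, 4), k)))
Add(Function('y')(32, Function('c')(13)), Function('L')(Function('w')(a))) = Add(Add(-10, Mul(Rational(1, 4), 32)), 89) = Add(Add(-10, 8), 89) = Add(-2, 89) = 87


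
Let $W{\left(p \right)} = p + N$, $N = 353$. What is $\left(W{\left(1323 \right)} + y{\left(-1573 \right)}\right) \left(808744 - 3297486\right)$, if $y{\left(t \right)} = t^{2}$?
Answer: $-6162137635710$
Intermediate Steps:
$W{\left(p \right)} = 353 + p$ ($W{\left(p \right)} = p + 353 = 353 + p$)
$\left(W{\left(1323 \right)} + y{\left(-1573 \right)}\right) \left(808744 - 3297486\right) = \left(\left(353 + 1323\right) + \left(-1573\right)^{2}\right) \left(808744 - 3297486\right) = \left(1676 + 2474329\right) \left(-2488742\right) = 2476005 \left(-2488742\right) = -6162137635710$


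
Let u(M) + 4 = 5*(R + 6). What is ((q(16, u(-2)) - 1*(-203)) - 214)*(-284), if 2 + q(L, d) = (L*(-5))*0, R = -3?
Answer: 3692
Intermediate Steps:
u(M) = 11 (u(M) = -4 + 5*(-3 + 6) = -4 + 5*3 = -4 + 15 = 11)
q(L, d) = -2 (q(L, d) = -2 + (L*(-5))*0 = -2 - 5*L*0 = -2 + 0 = -2)
((q(16, u(-2)) - 1*(-203)) - 214)*(-284) = ((-2 - 1*(-203)) - 214)*(-284) = ((-2 + 203) - 214)*(-284) = (201 - 214)*(-284) = -13*(-284) = 3692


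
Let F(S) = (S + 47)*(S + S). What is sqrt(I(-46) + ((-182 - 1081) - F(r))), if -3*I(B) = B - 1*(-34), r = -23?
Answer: I*sqrt(155) ≈ 12.45*I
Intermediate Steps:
F(S) = 2*S*(47 + S) (F(S) = (47 + S)*(2*S) = 2*S*(47 + S))
I(B) = -34/3 - B/3 (I(B) = -(B - 1*(-34))/3 = -(B + 34)/3 = -(34 + B)/3 = -34/3 - B/3)
sqrt(I(-46) + ((-182 - 1081) - F(r))) = sqrt((-34/3 - 1/3*(-46)) + ((-182 - 1081) - 2*(-23)*(47 - 23))) = sqrt((-34/3 + 46/3) + (-1263 - 2*(-23)*24)) = sqrt(4 + (-1263 - 1*(-1104))) = sqrt(4 + (-1263 + 1104)) = sqrt(4 - 159) = sqrt(-155) = I*sqrt(155)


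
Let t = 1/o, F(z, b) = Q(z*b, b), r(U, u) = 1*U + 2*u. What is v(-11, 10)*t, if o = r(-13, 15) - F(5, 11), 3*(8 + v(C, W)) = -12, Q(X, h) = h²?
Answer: 3/26 ≈ 0.11538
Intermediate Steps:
r(U, u) = U + 2*u
F(z, b) = b²
v(C, W) = -12 (v(C, W) = -8 + (⅓)*(-12) = -8 - 4 = -12)
o = -104 (o = (-13 + 2*15) - 1*11² = (-13 + 30) - 1*121 = 17 - 121 = -104)
t = -1/104 (t = 1/(-104) = -1/104 ≈ -0.0096154)
v(-11, 10)*t = -12*(-1/104) = 3/26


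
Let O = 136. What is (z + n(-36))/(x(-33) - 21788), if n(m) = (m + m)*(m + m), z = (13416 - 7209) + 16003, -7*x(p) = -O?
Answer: -95879/76190 ≈ -1.2584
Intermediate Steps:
x(p) = 136/7 (x(p) = -(-1)*136/7 = -⅐*(-136) = 136/7)
z = 22210 (z = 6207 + 16003 = 22210)
n(m) = 4*m² (n(m) = (2*m)*(2*m) = 4*m²)
(z + n(-36))/(x(-33) - 21788) = (22210 + 4*(-36)²)/(136/7 - 21788) = (22210 + 4*1296)/(-152380/7) = (22210 + 5184)*(-7/152380) = 27394*(-7/152380) = -95879/76190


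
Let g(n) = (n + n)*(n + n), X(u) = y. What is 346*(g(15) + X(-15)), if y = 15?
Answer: 316590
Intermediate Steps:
X(u) = 15
g(n) = 4*n² (g(n) = (2*n)*(2*n) = 4*n²)
346*(g(15) + X(-15)) = 346*(4*15² + 15) = 346*(4*225 + 15) = 346*(900 + 15) = 346*915 = 316590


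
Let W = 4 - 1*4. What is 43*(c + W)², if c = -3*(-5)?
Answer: 9675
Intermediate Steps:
c = 15
W = 0 (W = 4 - 4 = 0)
43*(c + W)² = 43*(15 + 0)² = 43*15² = 43*225 = 9675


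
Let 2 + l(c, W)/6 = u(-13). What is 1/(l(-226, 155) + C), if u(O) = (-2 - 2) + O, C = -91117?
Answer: -1/91231 ≈ -1.0961e-5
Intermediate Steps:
u(O) = -4 + O
l(c, W) = -114 (l(c, W) = -12 + 6*(-4 - 13) = -12 + 6*(-17) = -12 - 102 = -114)
1/(l(-226, 155) + C) = 1/(-114 - 91117) = 1/(-91231) = -1/91231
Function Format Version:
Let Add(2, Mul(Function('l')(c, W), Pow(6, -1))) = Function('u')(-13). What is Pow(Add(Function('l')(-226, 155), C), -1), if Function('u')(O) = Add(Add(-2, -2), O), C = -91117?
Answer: Rational(-1, 91231) ≈ -1.0961e-5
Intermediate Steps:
Function('u')(O) = Add(-4, O)
Function('l')(c, W) = -114 (Function('l')(c, W) = Add(-12, Mul(6, Add(-4, -13))) = Add(-12, Mul(6, -17)) = Add(-12, -102) = -114)
Pow(Add(Function('l')(-226, 155), C), -1) = Pow(Add(-114, -91117), -1) = Pow(-91231, -1) = Rational(-1, 91231)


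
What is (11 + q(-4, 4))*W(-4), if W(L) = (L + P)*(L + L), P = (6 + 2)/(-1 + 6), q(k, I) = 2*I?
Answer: 1824/5 ≈ 364.80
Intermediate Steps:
P = 8/5 ≈ 1.6000
W(L) = 2*L*(8/5 + L) (W(L) = (L + 8/5)*(L + L) = (8/5 + L)*(2*L) = 2*L*(8/5 + L))
(11 + q(-4, 4))*W(-4) = (11 + 2*4)*((⅖)*(-4)*(8 + 5*(-4))) = (11 + 8)*((⅖)*(-4)*(8 - 20)) = 19*((⅖)*(-4)*(-12)) = 19*(96/5) = 1824/5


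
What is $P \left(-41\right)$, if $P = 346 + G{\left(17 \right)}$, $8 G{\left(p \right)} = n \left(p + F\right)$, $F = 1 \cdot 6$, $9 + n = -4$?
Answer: $- \frac{101229}{8} \approx -12654.0$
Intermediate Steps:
$n = -13$ ($n = -9 - 4 = -13$)
$F = 6$
$G{\left(p \right)} = - \frac{39}{4} - \frac{13 p}{8}$ ($G{\left(p \right)} = \frac{\left(-13\right) \left(p + 6\right)}{8} = \frac{\left(-13\right) \left(6 + p\right)}{8} = \frac{-78 - 13 p}{8} = - \frac{39}{4} - \frac{13 p}{8}$)
$P = \frac{2469}{8}$ ($P = 346 - \frac{299}{8} = \frac{2469}{8} \approx 308.63$)
$P \left(-41\right) = \frac{2469}{8} \left(-41\right) = - \frac{101229}{8}$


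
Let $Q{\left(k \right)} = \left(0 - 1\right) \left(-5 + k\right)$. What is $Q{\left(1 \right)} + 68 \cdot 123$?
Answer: $8368$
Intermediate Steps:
$Q{\left(k \right)} = 5 - k$ ($Q{\left(k \right)} = - (-5 + k) = 5 - k$)
$Q{\left(1 \right)} + 68 \cdot 123 = \left(5 - 1\right) + 68 \cdot 123 = \left(5 - 1\right) + 8364 = 4 + 8364 = 8368$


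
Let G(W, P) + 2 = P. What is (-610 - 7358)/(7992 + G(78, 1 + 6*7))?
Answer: -7968/8033 ≈ -0.99191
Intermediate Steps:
G(W, P) = -2 + P
(-610 - 7358)/(7992 + G(78, 1 + 6*7)) = (-610 - 7358)/(7992 + (-2 + (1 + 6*7))) = -7968/(7992 + (-2 + (1 + 42))) = -7968/(7992 + (-2 + 43)) = -7968/(7992 + 41) = -7968/8033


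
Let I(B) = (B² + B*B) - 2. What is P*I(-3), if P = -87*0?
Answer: 0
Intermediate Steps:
P = 0
I(B) = -2 + 2*B² (I(B) = (B² + B²) - 2 = 2*B² - 2 = -2 + 2*B²)
P*I(-3) = 0*(-2 + 2*(-3)²) = 0*(-2 + 2*9) = 0*(-2 + 18) = 0*16 = 0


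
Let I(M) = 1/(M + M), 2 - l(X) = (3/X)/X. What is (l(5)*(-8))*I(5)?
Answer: -188/125 ≈ -1.5040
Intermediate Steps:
l(X) = 2 - 3/X² (l(X) = 2 - 3/X/X = 2 - 3/X²)
I(M) = 1/(2*M)
(l(5)*(-8))*I(5) = ((2 - 3/5²)*(-8))*((½)/5) = ((2 - 3*1/25)*(-8))*((½)*(⅕)) = ((2 - 3/25)*(-8))*(⅒) = ((47/25)*(-8))*(⅒) = -376/25*⅒ = -188/125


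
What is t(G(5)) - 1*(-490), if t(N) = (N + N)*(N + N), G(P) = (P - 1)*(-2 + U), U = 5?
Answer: 1066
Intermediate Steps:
G(P) = -3 + 3*P (G(P) = (P - 1)*(-2 + 5) = (-1 + P)*3 = -3 + 3*P)
t(N) = 4*N**2 (t(N) = (2*N)*(2*N) = 4*N**2)
t(G(5)) - 1*(-490) = 4*(-3 + 3*5)**2 - 1*(-490) = 4*(-3 + 15)**2 + 490 = 4*12**2 + 490 = 4*144 + 490 = 576 + 490 = 1066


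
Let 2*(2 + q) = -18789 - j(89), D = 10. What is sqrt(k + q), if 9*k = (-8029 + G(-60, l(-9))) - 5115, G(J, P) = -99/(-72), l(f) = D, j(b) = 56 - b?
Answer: I*sqrt(1561002)/12 ≈ 104.12*I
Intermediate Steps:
l(f) = 10
G(J, P) = 11/8 (G(J, P) = -99*(-1/72) = 11/8)
k = -35047/24 (k = ((-8029 + 11/8) - 5115)/9 = (-64221/8 - 5115)/9 = (1/9)*(-105141/8) = -35047/24 ≈ -1460.3)
q = -9380 (q = -2 + (-18789 - (56 - 1*89))/2 = -2 + (-18789 - (56 - 89))/2 = -2 + (-18789 - 1*(-33))/2 = -2 + (-18789 + 33)/2 = -2 + (1/2)*(-18756) = -2 - 9378 = -9380)
sqrt(k + q) = sqrt(-35047/24 - 9380) = sqrt(-260167/24) = I*sqrt(1561002)/12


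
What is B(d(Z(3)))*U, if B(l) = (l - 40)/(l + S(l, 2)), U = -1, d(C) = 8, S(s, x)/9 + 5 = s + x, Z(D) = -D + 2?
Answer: 32/53 ≈ 0.60377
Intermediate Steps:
Z(D) = 2 - D
S(s, x) = -45 + 9*s + 9*x (S(s, x) = -45 + 9*(s + x) = -45 + (9*s + 9*x) = -45 + 9*s + 9*x)
B(l) = (-40 + l)/(-27 + 10*l) (B(l) = (l - 40)/(l + (-45 + 9*l + 9*2)) = (-40 + l)/(l + (-45 + 9*l + 18)) = (-40 + l)/(l + (-27 + 9*l)) = (-40 + l)/(-27 + 10*l))
B(d(Z(3)))*U = ((-40 + 8)/(-27 + 10*8))*(-1) = (-32/(-27 + 80))*(-1) = (-32/53)*(-1) = ((1/53)*(-32))*(-1) = -32/53*(-1) = 32/53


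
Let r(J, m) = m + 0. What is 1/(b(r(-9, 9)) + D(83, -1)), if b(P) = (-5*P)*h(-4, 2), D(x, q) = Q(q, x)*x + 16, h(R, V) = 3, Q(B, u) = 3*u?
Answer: 1/20548 ≈ 4.8667e-5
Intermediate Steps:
D(x, q) = 16 + 3*x² (D(x, q) = (3*x)*x + 16 = 3*x² + 16 = 16 + 3*x²)
r(J, m) = m
b(P) = -15*P (b(P) = -5*P*3 = -15*P)
1/(b(r(-9, 9)) + D(83, -1)) = 1/(-15*9 + (16 + 3*83²)) = 1/(-135 + (16 + 3*6889)) = 1/(-135 + (16 + 20667)) = 1/(-135 + 20683) = 1/20548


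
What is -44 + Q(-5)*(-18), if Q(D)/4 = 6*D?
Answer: 2116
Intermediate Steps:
Q(D) = 24*D (Q(D) = 4*(6*D) = 24*D)
-44 + Q(-5)*(-18) = -44 + (24*(-5))*(-18) = -44 - 120*(-18) = -44 + 2160 = 2116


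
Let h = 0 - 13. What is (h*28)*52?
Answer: -18928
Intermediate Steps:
h = -13
(h*28)*52 = -13*28*52 = -364*52 = -18928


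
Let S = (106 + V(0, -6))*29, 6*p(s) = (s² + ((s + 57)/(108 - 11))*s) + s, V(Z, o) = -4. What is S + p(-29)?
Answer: 299918/97 ≈ 3091.9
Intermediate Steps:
p(s) = s/6 + s²/6 + s*(57/97 + s/97)/6 (p(s) = ((s² + ((s + 57)/(108 - 11))*s) + s)/6 = ((s² + ((57 + s)/97)*s) + s)/6 = ((s² + ((57 + s)*(1/97))*s) + s)/6 = ((s² + (57/97 + s/97)*s) + s)/6 = ((s² + s*(57/97 + s/97)) + s)/6 = (s + s² + s*(57/97 + s/97))/6 = s/6 + s²/6 + s*(57/97 + s/97)/6)
S = 2958 (S = (106 - 4)*29 = 102*29 = 2958)
S + p(-29) = 2958 + (7/291)*(-29)*(11 + 7*(-29)) = 2958 + (7/291)*(-29)*(11 - 203) = 2958 + (7/291)*(-29)*(-192) = 2958 + 12992/97 = 299918/97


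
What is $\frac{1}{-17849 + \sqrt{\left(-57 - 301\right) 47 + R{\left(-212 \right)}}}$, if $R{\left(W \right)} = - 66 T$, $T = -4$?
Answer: $- \frac{1373}{24507951} - \frac{7 i \sqrt{2}}{24507951} \approx -5.6023 \cdot 10^{-5} - 4.0393 \cdot 10^{-7} i$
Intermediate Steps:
$R{\left(W \right)} = 264$ ($R{\left(W \right)} = \left(-66\right) \left(-4\right) = 264$)
$\frac{1}{-17849 + \sqrt{\left(-57 - 301\right) 47 + R{\left(-212 \right)}}} = \frac{1}{-17849 + \sqrt{\left(-57 - 301\right) 47 + 264}} = \frac{1}{-17849 + \sqrt{\left(-358\right) 47 + 264}} = \frac{1}{-17849 + \sqrt{-16826 + 264}} = \frac{1}{-17849 + \sqrt{-16562}} = \frac{1}{-17849 + 91 i \sqrt{2}}$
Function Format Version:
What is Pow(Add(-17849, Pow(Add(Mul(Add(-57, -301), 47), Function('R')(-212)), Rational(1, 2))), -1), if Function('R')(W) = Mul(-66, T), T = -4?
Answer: Add(Rational(-1373, 24507951), Mul(Rational(-7, 24507951), I, Pow(2, Rational(1, 2)))) ≈ Add(-5.6023e-5, Mul(-4.0393e-7, I))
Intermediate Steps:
Function('R')(W) = 264 (Function('R')(W) = Mul(-66, -4) = 264)
Pow(Add(-17849, Pow(Add(Mul(Add(-57, -301), 47), Function('R')(-212)), Rational(1, 2))), -1) = Pow(Add(-17849, Pow(Add(Mul(Add(-57, -301), 47), 264), Rational(1, 2))), -1) = Pow(Add(-17849, Pow(Add(Mul(-358, 47), 264), Rational(1, 2))), -1) = Pow(Add(-17849, Pow(Add(-16826, 264), Rational(1, 2))), -1) = Pow(Add(-17849, Pow(-16562, Rational(1, 2))), -1) = Pow(Add(-17849, Mul(91, I, Pow(2, Rational(1, 2)))), -1)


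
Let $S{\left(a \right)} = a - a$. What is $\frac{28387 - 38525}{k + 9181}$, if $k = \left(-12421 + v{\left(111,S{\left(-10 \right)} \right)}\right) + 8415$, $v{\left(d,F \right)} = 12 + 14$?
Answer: $- \frac{10138}{5201} \approx -1.9492$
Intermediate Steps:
$S{\left(a \right)} = 0$
$v{\left(d,F \right)} = 26$
$k = -3980$ ($k = \left(-12421 + 26\right) + 8415 = -12395 + 8415 = -3980$)
$\frac{28387 - 38525}{k + 9181} = \frac{28387 - 38525}{-3980 + 9181} = - \frac{10138}{5201}$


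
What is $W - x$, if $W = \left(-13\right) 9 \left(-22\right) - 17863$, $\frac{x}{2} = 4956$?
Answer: $-25201$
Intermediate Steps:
$x = 9912$ ($x = 2 \cdot 4956 = 9912$)
$W = -15289$ ($W = \left(-117\right) \left(-22\right) - 17863 = 2574 - 17863 = -15289$)
$W - x = -15289 - 9912 = -25201$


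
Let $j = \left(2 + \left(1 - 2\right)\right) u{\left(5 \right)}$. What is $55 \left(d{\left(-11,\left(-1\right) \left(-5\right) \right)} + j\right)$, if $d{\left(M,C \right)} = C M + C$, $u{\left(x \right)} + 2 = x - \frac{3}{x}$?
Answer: $-2618$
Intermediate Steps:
$u{\left(x \right)} = -2 + x - \frac{3}{x}$ ($u{\left(x \right)} = -2 + \left(x - \frac{3}{x}\right) = -2 + x - \frac{3}{x}$)
$d{\left(M,C \right)} = C + C M$
$j = \frac{12}{5}$ ($j = \left(2 + \left(1 - 2\right)\right) \left(-2 + 5 - \frac{3}{5}\right) = \left(2 - 1\right) \left(-2 + 5 - \frac{3}{5}\right) = 1 \cdot \frac{12}{5} = \frac{12}{5} \approx 2.4$)
$55 \left(d{\left(-11,\left(-1\right) \left(-5\right) \right)} + j\right) = 55 \left(\left(-1\right) \left(-5\right) \left(1 - 11\right) + \frac{12}{5}\right) = 55 \left(5 \left(-10\right) + \frac{12}{5}\right) = 55 \left(-50 + \frac{12}{5}\right) = 55 \left(- \frac{238}{5}\right) = -2618$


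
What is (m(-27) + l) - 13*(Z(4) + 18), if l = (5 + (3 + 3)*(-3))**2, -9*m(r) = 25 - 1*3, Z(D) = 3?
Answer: -958/9 ≈ -106.44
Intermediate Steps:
m(r) = -22/9 (m(r) = -(25 - 1*3)/9 = -(25 - 3)/9 = -1/9*22 = -22/9)
l = 169 (l = (5 + 6*(-3))**2 = (5 - 18)**2 = (-13)**2 = 169)
(m(-27) + l) - 13*(Z(4) + 18) = (-22/9 + 169) - 13*(3 + 18) = 1499/9 - 13*21 = 1499/9 - 273 = -958/9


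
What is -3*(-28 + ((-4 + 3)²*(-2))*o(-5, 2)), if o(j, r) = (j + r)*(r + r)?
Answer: 12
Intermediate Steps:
o(j, r) = 2*r*(j + r) (o(j, r) = (j + r)*(2*r) = 2*r*(j + r))
-3*(-28 + ((-4 + 3)²*(-2))*o(-5, 2)) = -3*(-28 + ((-4 + 3)²*(-2))*(2*2*(-5 + 2))) = -3*(-28 + ((-1)²*(-2))*(2*2*(-3))) = -3*(-28 + (1*(-2))*(-12)) = -3*(-28 - 2*(-12)) = -3*(-28 + 24) = -3*(-4) = 12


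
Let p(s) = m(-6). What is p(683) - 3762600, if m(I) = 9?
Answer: -3762591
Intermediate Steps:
p(s) = 9
p(683) - 3762600 = 9 - 3762600 = -3762591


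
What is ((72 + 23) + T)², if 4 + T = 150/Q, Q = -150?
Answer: 8100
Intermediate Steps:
T = -5 (T = -4 + 150/(-150) = -4 + 150*(-1/150) = -4 - 1 = -5)
((72 + 23) + T)² = ((72 + 23) - 5)² = (95 - 5)² = 90² = 8100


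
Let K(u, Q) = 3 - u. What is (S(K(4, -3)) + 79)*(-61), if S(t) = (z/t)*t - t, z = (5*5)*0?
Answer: -4880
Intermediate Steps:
z = 0 (z = 25*0 = 0)
S(t) = -t (S(t) = (0/t)*t - t = 0*t - t = 0 - t = -t)
(S(K(4, -3)) + 79)*(-61) = (-(3 - 1*4) + 79)*(-61) = (-(3 - 4) + 79)*(-61) = (-1*(-1) + 79)*(-61) = (1 + 79)*(-61) = 80*(-61) = -4880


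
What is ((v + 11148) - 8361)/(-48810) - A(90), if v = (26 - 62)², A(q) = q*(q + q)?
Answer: -263575361/16270 ≈ -16200.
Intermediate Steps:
A(q) = 2*q² (A(q) = q*(2*q) = 2*q²)
v = 1296 (v = (-36)² = 1296)
((v + 11148) - 8361)/(-48810) - A(90) = ((1296 + 11148) - 8361)/(-48810) - 2*90² = (12444 - 8361)*(-1/48810) - 2*8100 = 4083*(-1/48810) - 1*16200 = -1361/16270 - 16200 = -263575361/16270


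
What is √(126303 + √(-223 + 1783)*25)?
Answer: √(126303 + 50*√390) ≈ 356.78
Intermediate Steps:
√(126303 + √(-223 + 1783)*25) = √(126303 + √1560*25) = √(126303 + (2*√390)*25) = √(126303 + 50*√390)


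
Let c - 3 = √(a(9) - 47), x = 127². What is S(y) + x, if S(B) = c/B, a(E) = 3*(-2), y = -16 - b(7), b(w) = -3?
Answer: 209674/13 - I*√53/13 ≈ 16129.0 - 0.56001*I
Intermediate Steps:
y = -13 (y = -16 - 1*(-3) = -16 + 3 = -13)
x = 16129
a(E) = -6
c = 3 + I*√53 (c = 3 + √(-6 - 47) = 3 + √(-53) = 3 + I*√53 ≈ 3.0 + 7.2801*I)
S(B) = (3 + I*√53)/B
S(y) + x = (3 + I*√53)/(-13) + 16129 = -(3 + I*√53)/13 + 16129 = (-3/13 - I*√53/13) + 16129 = 209674/13 - I*√53/13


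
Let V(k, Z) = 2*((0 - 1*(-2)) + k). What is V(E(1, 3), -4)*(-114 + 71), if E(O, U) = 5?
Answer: -602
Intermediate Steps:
V(k, Z) = 4 + 2*k (V(k, Z) = 2*((0 + 2) + k) = 2*(2 + k) = 4 + 2*k)
V(E(1, 3), -4)*(-114 + 71) = (4 + 2*5)*(-114 + 71) = (4 + 10)*(-43) = 14*(-43) = -602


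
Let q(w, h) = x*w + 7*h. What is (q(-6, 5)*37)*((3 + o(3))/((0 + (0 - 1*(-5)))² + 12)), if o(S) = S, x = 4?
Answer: 66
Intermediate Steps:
q(w, h) = 4*w + 7*h
(q(-6, 5)*37)*((3 + o(3))/((0 + (0 - 1*(-5)))² + 12)) = ((4*(-6) + 7*5)*37)*((3 + 3)/((0 + (0 - 1*(-5)))² + 12)) = ((-24 + 35)*37)*(6/((0 + (0 + 5))² + 12)) = (11*37)*(6/((0 + 5)² + 12)) = 407*(6/(5² + 12)) = 407*(6/(25 + 12)) = 407*(6/37) = 66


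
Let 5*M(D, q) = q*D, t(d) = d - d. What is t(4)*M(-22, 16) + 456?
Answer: 456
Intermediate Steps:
t(d) = 0
M(D, q) = D*q/5 (M(D, q) = (q*D)/5 = (D*q)/5 = D*q/5)
t(4)*M(-22, 16) + 456 = 0*((⅕)*(-22)*16) + 456 = 0*(-352/5) + 456 = 0 + 456 = 456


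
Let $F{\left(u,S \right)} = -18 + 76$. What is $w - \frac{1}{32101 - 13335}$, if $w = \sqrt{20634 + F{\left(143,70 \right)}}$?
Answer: $- \frac{1}{18766} + 2 \sqrt{5173} \approx 143.85$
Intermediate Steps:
$F{\left(u,S \right)} = 58$
$w = 2 \sqrt{5173}$ ($w = \sqrt{20634 + 58} = \sqrt{20692} = 2 \sqrt{5173} \approx 143.85$)
$w - \frac{1}{32101 - 13335} = 2 \sqrt{5173} - \frac{1}{32101 - 13335} = 2 \sqrt{5173} - \frac{1}{18766} = - \frac{1}{18766} + 2 \sqrt{5173}$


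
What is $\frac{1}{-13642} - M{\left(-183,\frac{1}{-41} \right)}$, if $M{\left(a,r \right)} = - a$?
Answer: $- \frac{2496487}{13642} \approx -183.0$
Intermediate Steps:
$\frac{1}{-13642} - M{\left(-183,\frac{1}{-41} \right)} = \frac{1}{-13642} - \left(-1\right) \left(-183\right) = - \frac{1}{13642} - 183 = - \frac{2496487}{13642}$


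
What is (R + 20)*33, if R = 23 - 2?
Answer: 1353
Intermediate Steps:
R = 21
(R + 20)*33 = (21 + 20)*33 = 41*33 = 1353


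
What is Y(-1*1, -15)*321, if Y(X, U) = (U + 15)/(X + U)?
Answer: 0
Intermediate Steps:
Y(X, U) = (15 + U)/(U + X)
Y(-1*1, -15)*321 = ((15 - 15)/(-15 - 1*1))*321 = (0/(-15 - 1))*321 = (0/(-16))*321 = -1/16*0*321 = 0*321 = 0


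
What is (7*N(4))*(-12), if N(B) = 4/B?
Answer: -84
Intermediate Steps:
(7*N(4))*(-12) = (7*(4/4))*(-12) = (7*(4*(¼)))*(-12) = (7*1)*(-12) = 7*(-12) = -84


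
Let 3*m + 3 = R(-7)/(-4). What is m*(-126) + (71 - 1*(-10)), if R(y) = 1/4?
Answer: 1677/8 ≈ 209.63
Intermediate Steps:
R(y) = ¼
m = -49/48 (m = -1 + ((¼)/(-4))/3 = -1 + ((¼)*(-¼))/3 = -1 + (⅓)*(-1/16) = -1 - 1/48 = -49/48 ≈ -1.0208)
m*(-126) + (71 - 1*(-10)) = -49/48*(-126) + (71 - 1*(-10)) = 1029/8 + (71 + 10) = 1029/8 + 81 = 1677/8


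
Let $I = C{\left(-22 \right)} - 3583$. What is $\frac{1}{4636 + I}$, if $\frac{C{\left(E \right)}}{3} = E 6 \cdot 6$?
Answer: $- \frac{1}{1323} \approx -0.00075586$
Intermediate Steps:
$C{\left(E \right)} = 108 E$ ($C{\left(E \right)} = 3 E 6 \cdot 6 = 3 \cdot 6 E 6 = 3 \cdot 36 E = 108 E$)
$I = -5959$ ($I = 108 \left(-22\right) - 3583 = -2376 - 3583 = -5959$)
$\frac{1}{4636 + I} = \frac{1}{4636 - 5959} = \frac{1}{-1323} = - \frac{1}{1323}$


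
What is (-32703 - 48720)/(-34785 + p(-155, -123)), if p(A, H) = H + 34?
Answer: 81423/34874 ≈ 2.3348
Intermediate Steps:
p(A, H) = 34 + H
(-32703 - 48720)/(-34785 + p(-155, -123)) = (-32703 - 48720)/(-34785 + (34 - 123)) = -81423/(-34785 - 89) = -81423/(-34874) = -81423*(-1/34874) = 81423/34874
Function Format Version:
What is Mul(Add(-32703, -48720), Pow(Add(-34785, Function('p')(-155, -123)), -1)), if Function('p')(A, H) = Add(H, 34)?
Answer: Rational(81423, 34874) ≈ 2.3348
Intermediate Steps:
Function('p')(A, H) = Add(34, H)
Mul(Add(-32703, -48720), Pow(Add(-34785, Function('p')(-155, -123)), -1)) = Mul(Add(-32703, -48720), Pow(Add(-34785, Add(34, -123)), -1)) = Mul(-81423, Pow(Add(-34785, -89), -1)) = Mul(-81423, Pow(-34874, -1)) = Mul(-81423, Rational(-1, 34874)) = Rational(81423, 34874)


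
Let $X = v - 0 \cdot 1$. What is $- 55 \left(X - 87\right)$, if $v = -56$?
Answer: $7865$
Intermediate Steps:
$X = -56$ ($X = -56 - 0 \cdot 1 = -56 - 0 = -56 + 0 = -56$)
$- 55 \left(X - 87\right) = - 55 \left(-56 - 87\right) = \left(-55\right) \left(-143\right) = 7865$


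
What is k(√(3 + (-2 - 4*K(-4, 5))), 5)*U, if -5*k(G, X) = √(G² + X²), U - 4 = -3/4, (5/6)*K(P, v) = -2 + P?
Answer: -13*√1370/100 ≈ -4.8118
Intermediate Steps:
K(P, v) = -12/5 + 6*P/5 (K(P, v) = 6*(-2 + P)/5 = -12/5 + 6*P/5)
U = 13/4 (U = 4 - 3/4 = 4 - 3*¼ = 4 - ¾ = 13/4 ≈ 3.2500)
k(G, X) = -√(G² + X²)/5
k(√(3 + (-2 - 4*K(-4, 5))), 5)*U = -√((√(3 + (-2 - 4*(-12/5 + (6/5)*(-4)))))² + 5²)/5*(13/4) = -√((√(3 + (-2 - 4*(-12/5 - 24/5))))² + 25)/5*(13/4) = -√((√(3 + (-2 - 4*(-36)/5)))² + 25)/5*(13/4) = -√((√(3 + (-2 - 1*(-144/5))))² + 25)/5*(13/4) = -√((√(3 + (-2 + 144/5)))² + 25)/5*(13/4) = -√((√(3 + 134/5))² + 25)/5*(13/4) = -√((√(149/5))² + 25)/5*(13/4) = -√((√745/5)² + 25)/5*(13/4) = -√(149/5 + 25)/5*(13/4) = -√1370/25*(13/4) = -13*√1370/100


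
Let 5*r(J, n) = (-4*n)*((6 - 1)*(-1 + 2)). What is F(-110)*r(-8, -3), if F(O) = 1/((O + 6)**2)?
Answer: 3/2704 ≈ 0.0011095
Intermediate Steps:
r(J, n) = -4*n (r(J, n) = ((-4*n)*((6 - 1)*(-1 + 2)))/5 = ((-4*n)*(5*1))/5 = (-4*n*5)/5 = (-20*n)/5 = -4*n)
F(O) = (6 + O)**(-2) (F(O) = 1/((6 + O)**2) = (6 + O)**(-2))
F(-110)*r(-8, -3) = (-4*(-3))/(6 - 110)**2 = 12/(-104)**2 = (1/10816)*12 = 3/2704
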